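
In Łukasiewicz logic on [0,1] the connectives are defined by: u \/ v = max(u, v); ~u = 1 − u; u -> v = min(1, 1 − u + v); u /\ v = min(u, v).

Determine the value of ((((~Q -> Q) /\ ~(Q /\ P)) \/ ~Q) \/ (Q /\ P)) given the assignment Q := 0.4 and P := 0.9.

0.60

~Q: Łukasiewicz ¬ gives 1 − 0.4 = 0.6
(~Q -> Q): min(1, 1 − 0.6 + 0.4) = 0.8
(Q /\ P) = min(0.4, 0.9) = 0.4
~(Q /\ P): Łukasiewicz ¬ gives 1 − 0.4 = 0.6
((~Q -> Q) /\ ~(Q /\ P)) = min(0.8, 0.6) = 0.6
~Q: Łukasiewicz ¬ gives 1 − 0.4 = 0.6
(((~Q -> Q) /\ ~(Q /\ P)) \/ ~Q) = max(0.6, 0.6) = 0.6
(Q /\ P) = min(0.4, 0.9) = 0.4
((((~Q -> Q) /\ ~(Q /\ P)) \/ ~Q) \/ (Q /\ P)) = max(0.6, 0.4) = 0.6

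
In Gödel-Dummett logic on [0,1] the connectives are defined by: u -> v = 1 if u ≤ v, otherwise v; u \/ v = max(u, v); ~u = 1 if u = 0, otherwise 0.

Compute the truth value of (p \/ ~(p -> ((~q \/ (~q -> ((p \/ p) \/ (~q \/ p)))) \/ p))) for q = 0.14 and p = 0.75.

0.75

~q: Gödel ¬ of 0.14 = 0 (operand ≠ 0)
~q: Gödel ¬ of 0.14 = 0 (operand ≠ 0)
(p \/ p) = max(0.75, 0.75) = 0.75
~q: Gödel ¬ of 0.14 = 0 (operand ≠ 0)
(~q \/ p) = max(0, 0.75) = 0.75
((p \/ p) \/ (~q \/ p)) = max(0.75, 0.75) = 0.75
(~q -> ((p \/ p) \/ (~q \/ p))): 0 ≤ 0.75, so result = 1
(~q \/ (~q -> ((p \/ p) \/ (~q \/ p)))) = max(0, 1) = 1
((~q \/ (~q -> ((p \/ p) \/ (~q \/ p)))) \/ p) = max(1, 0.75) = 1
(p -> ((~q \/ (~q -> ((p \/ p) \/ (~q \/ p)))) \/ p)): 0.75 ≤ 1, so result = 1
~(p -> ((~q \/ (~q -> ((p \/ p) \/ (~q \/ p)))) \/ p)): Gödel ¬ of 1 = 0 (operand ≠ 0)
(p \/ ~(p -> ((~q \/ (~q -> ((p \/ p) \/ (~q \/ p)))) \/ p))) = max(0.75, 0) = 0.75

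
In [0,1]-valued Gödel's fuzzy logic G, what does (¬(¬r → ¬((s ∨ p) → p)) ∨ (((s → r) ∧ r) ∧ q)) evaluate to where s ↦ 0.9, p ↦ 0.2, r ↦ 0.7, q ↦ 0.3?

0.30

¬r: Gödel ¬ of 0.7 = 0 (operand ≠ 0)
(s ∨ p) = max(0.9, 0.2) = 0.9
((s ∨ p) → p): 0.9 > 0.2, so result = 0.2
¬((s ∨ p) → p): Gödel ¬ of 0.2 = 0 (operand ≠ 0)
(¬r → ¬((s ∨ p) → p)): 0 ≤ 0, so result = 1
¬(¬r → ¬((s ∨ p) → p)): Gödel ¬ of 1 = 0 (operand ≠ 0)
(s → r): 0.9 > 0.7, so result = 0.7
((s → r) ∧ r) = min(0.7, 0.7) = 0.7
(((s → r) ∧ r) ∧ q) = min(0.7, 0.3) = 0.3
(¬(¬r → ¬((s ∨ p) → p)) ∨ (((s → r) ∧ r) ∧ q)) = max(0, 0.3) = 0.3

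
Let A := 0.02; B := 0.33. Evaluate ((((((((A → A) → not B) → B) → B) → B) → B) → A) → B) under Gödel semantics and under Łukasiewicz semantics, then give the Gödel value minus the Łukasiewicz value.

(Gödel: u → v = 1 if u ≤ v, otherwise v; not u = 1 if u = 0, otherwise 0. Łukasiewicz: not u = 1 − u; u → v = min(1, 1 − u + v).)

Gödel evaluation:
  (A → A): 0.02 ≤ 0.02, so result = 1
  not B: Gödel ¬ of 0.33 = 0 (operand ≠ 0)
  ((A → A) → not B): 1 > 0, so result = 0
  (((A → A) → not B) → B): 0 ≤ 0.33, so result = 1
  ((((A → A) → not B) → B) → B): 1 > 0.33, so result = 0.33
  (((((A → A) → not B) → B) → B) → B): 0.33 ≤ 0.33, so result = 1
  ((((((A → A) → not B) → B) → B) → B) → B): 1 > 0.33, so result = 0.33
  (((((((A → A) → not B) → B) → B) → B) → B) → A): 0.33 > 0.02, so result = 0.02
  ((((((((A → A) → not B) → B) → B) → B) → B) → A) → B): 0.02 ≤ 0.33, so result = 1
  Gödel value = 1
Łukasiewicz evaluation:
  (A → A): min(1, 1 − 0.02 + 0.02) = 1
  not B: Łukasiewicz ¬ gives 1 − 0.33 = 0.67
  ((A → A) → not B): min(1, 1 − 1 + 0.67) = 0.67
  (((A → A) → not B) → B): min(1, 1 − 0.67 + 0.33) = 0.66
  ((((A → A) → not B) → B) → B): min(1, 1 − 0.66 + 0.33) = 0.67
  (((((A → A) → not B) → B) → B) → B): min(1, 1 − 0.67 + 0.33) = 0.66
  ((((((A → A) → not B) → B) → B) → B) → B): min(1, 1 − 0.66 + 0.33) = 0.67
  (((((((A → A) → not B) → B) → B) → B) → B) → A): min(1, 1 − 0.67 + 0.02) = 0.35
  ((((((((A → A) → not B) → B) → B) → B) → B) → A) → B): min(1, 1 − 0.35 + 0.33) = 0.98
  Łukasiewicz value = 0.98
Difference: 1 − 0.98 = 0.02

0.02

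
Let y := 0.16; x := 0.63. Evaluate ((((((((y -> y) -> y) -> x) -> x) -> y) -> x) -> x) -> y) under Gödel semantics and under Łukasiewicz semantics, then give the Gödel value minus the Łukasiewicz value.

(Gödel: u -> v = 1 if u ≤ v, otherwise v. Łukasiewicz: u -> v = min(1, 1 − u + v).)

Gödel evaluation:
  (y -> y): 0.16 ≤ 0.16, so result = 1
  ((y -> y) -> y): 1 > 0.16, so result = 0.16
  (((y -> y) -> y) -> x): 0.16 ≤ 0.63, so result = 1
  ((((y -> y) -> y) -> x) -> x): 1 > 0.63, so result = 0.63
  (((((y -> y) -> y) -> x) -> x) -> y): 0.63 > 0.16, so result = 0.16
  ((((((y -> y) -> y) -> x) -> x) -> y) -> x): 0.16 ≤ 0.63, so result = 1
  (((((((y -> y) -> y) -> x) -> x) -> y) -> x) -> x): 1 > 0.63, so result = 0.63
  ((((((((y -> y) -> y) -> x) -> x) -> y) -> x) -> x) -> y): 0.63 > 0.16, so result = 0.16
  Gödel value = 0.16
Łukasiewicz evaluation:
  (y -> y): min(1, 1 − 0.16 + 0.16) = 1
  ((y -> y) -> y): min(1, 1 − 1 + 0.16) = 0.16
  (((y -> y) -> y) -> x): min(1, 1 − 0.16 + 0.63) = 1
  ((((y -> y) -> y) -> x) -> x): min(1, 1 − 1 + 0.63) = 0.63
  (((((y -> y) -> y) -> x) -> x) -> y): min(1, 1 − 0.63 + 0.16) = 0.53
  ((((((y -> y) -> y) -> x) -> x) -> y) -> x): min(1, 1 − 0.53 + 0.63) = 1
  (((((((y -> y) -> y) -> x) -> x) -> y) -> x) -> x): min(1, 1 − 1 + 0.63) = 0.63
  ((((((((y -> y) -> y) -> x) -> x) -> y) -> x) -> x) -> y): min(1, 1 − 0.63 + 0.16) = 0.53
  Łukasiewicz value = 0.53
Difference: 0.16 − 0.53 = -0.37

-0.37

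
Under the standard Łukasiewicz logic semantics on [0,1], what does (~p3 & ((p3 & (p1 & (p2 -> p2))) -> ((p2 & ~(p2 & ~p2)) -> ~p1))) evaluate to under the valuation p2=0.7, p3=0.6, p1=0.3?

~p3: Łukasiewicz ¬ gives 1 − 0.6 = 0.4
(p2 -> p2): min(1, 1 − 0.7 + 0.7) = 1
(p1 & (p2 -> p2)) = min(0.3, 1) = 0.3
(p3 & (p1 & (p2 -> p2))) = min(0.6, 0.3) = 0.3
~p2: Łukasiewicz ¬ gives 1 − 0.7 = 0.3
(p2 & ~p2) = min(0.7, 0.3) = 0.3
~(p2 & ~p2): Łukasiewicz ¬ gives 1 − 0.3 = 0.7
(p2 & ~(p2 & ~p2)) = min(0.7, 0.7) = 0.7
~p1: Łukasiewicz ¬ gives 1 − 0.3 = 0.7
((p2 & ~(p2 & ~p2)) -> ~p1): min(1, 1 − 0.7 + 0.7) = 1
((p3 & (p1 & (p2 -> p2))) -> ((p2 & ~(p2 & ~p2)) -> ~p1)): min(1, 1 − 0.3 + 1) = 1
(~p3 & ((p3 & (p1 & (p2 -> p2))) -> ((p2 & ~(p2 & ~p2)) -> ~p1))) = min(0.4, 1) = 0.4

0.40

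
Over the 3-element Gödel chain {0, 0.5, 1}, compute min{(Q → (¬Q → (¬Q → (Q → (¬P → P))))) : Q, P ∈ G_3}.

1.00

Every assignment gives 1. For instance at Q = 0, P = 0:
  ¬Q: Gödel ¬ of 0 = 1 (operand is 0)
  ¬Q: Gödel ¬ of 0 = 1 (operand is 0)
  ¬P: Gödel ¬ of 0 = 1 (operand is 0)
  (¬P → P): 1 > 0, so result = 0
  (Q → (¬P → P)): 0 ≤ 0, so result = 1
  (¬Q → (Q → (¬P → P))): 1 ≤ 1, so result = 1
  (¬Q → (¬Q → (Q → (¬P → P)))): 1 ≤ 1, so result = 1
  (Q → (¬Q → (¬Q → (Q → (¬P → P))))): 0 ≤ 1, so result = 1
All 9 assignments give value 1 — the formula is a G_3-tautology.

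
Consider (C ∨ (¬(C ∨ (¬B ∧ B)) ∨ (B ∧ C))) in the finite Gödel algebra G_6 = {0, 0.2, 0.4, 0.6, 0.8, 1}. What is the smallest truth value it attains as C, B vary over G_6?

0.20

The minimum is attained at C = 0.2, B = 0:
  ¬B: Gödel ¬ of 0 = 1 (operand is 0)
  (¬B ∧ B) = min(1, 0) = 0
  (C ∨ (¬B ∧ B)) = max(0.2, 0) = 0.2
  ¬(C ∨ (¬B ∧ B)): Gödel ¬ of 0.2 = 0 (operand ≠ 0)
  (B ∧ C) = min(0, 0.2) = 0
  (¬(C ∨ (¬B ∧ B)) ∨ (B ∧ C)) = max(0, 0) = 0
  (C ∨ (¬(C ∨ (¬B ∧ B)) ∨ (B ∧ C))) = max(0.2, 0) = 0.2
Checking all 36 assignments confirms none give a value below 0.20.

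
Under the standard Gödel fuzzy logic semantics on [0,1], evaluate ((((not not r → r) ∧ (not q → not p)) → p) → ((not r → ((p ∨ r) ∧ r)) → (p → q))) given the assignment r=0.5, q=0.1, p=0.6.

not r: Gödel ¬ of 0.5 = 0 (operand ≠ 0)
not not r: Gödel ¬ of 0 = 1 (operand is 0)
(not not r → r): 1 > 0.5, so result = 0.5
not q: Gödel ¬ of 0.1 = 0 (operand ≠ 0)
not p: Gödel ¬ of 0.6 = 0 (operand ≠ 0)
(not q → not p): 0 ≤ 0, so result = 1
((not not r → r) ∧ (not q → not p)) = min(0.5, 1) = 0.5
(((not not r → r) ∧ (not q → not p)) → p): 0.5 ≤ 0.6, so result = 1
not r: Gödel ¬ of 0.5 = 0 (operand ≠ 0)
(p ∨ r) = max(0.6, 0.5) = 0.6
((p ∨ r) ∧ r) = min(0.6, 0.5) = 0.5
(not r → ((p ∨ r) ∧ r)): 0 ≤ 0.5, so result = 1
(p → q): 0.6 > 0.1, so result = 0.1
((not r → ((p ∨ r) ∧ r)) → (p → q)): 1 > 0.1, so result = 0.1
((((not not r → r) ∧ (not q → not p)) → p) → ((not r → ((p ∨ r) ∧ r)) → (p → q))): 1 > 0.1, so result = 0.1

0.10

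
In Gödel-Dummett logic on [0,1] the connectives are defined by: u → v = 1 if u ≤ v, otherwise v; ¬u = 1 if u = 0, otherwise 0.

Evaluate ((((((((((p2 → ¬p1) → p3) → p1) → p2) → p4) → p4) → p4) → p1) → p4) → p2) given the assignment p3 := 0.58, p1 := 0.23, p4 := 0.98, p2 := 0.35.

¬p1: Gödel ¬ of 0.23 = 0 (operand ≠ 0)
(p2 → ¬p1): 0.35 > 0, so result = 0
((p2 → ¬p1) → p3): 0 ≤ 0.58, so result = 1
(((p2 → ¬p1) → p3) → p1): 1 > 0.23, so result = 0.23
((((p2 → ¬p1) → p3) → p1) → p2): 0.23 ≤ 0.35, so result = 1
(((((p2 → ¬p1) → p3) → p1) → p2) → p4): 1 > 0.98, so result = 0.98
((((((p2 → ¬p1) → p3) → p1) → p2) → p4) → p4): 0.98 ≤ 0.98, so result = 1
(((((((p2 → ¬p1) → p3) → p1) → p2) → p4) → p4) → p4): 1 > 0.98, so result = 0.98
((((((((p2 → ¬p1) → p3) → p1) → p2) → p4) → p4) → p4) → p1): 0.98 > 0.23, so result = 0.23
(((((((((p2 → ¬p1) → p3) → p1) → p2) → p4) → p4) → p4) → p1) → p4): 0.23 ≤ 0.98, so result = 1
((((((((((p2 → ¬p1) → p3) → p1) → p2) → p4) → p4) → p4) → p1) → p4) → p2): 1 > 0.35, so result = 0.35

0.35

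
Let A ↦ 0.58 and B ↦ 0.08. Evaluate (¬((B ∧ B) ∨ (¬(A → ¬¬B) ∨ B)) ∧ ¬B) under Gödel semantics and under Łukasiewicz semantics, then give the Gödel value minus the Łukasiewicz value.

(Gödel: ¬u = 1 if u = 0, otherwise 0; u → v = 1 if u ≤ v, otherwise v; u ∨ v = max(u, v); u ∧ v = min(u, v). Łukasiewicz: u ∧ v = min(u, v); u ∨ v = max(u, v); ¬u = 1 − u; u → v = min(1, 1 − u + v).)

-0.50

Gödel evaluation:
  (B ∧ B) = min(0.08, 0.08) = 0.08
  ¬B: Gödel ¬ of 0.08 = 0 (operand ≠ 0)
  ¬¬B: Gödel ¬ of 0 = 1 (operand is 0)
  (A → ¬¬B): 0.58 ≤ 1, so result = 1
  ¬(A → ¬¬B): Gödel ¬ of 1 = 0 (operand ≠ 0)
  (¬(A → ¬¬B) ∨ B) = max(0, 0.08) = 0.08
  ((B ∧ B) ∨ (¬(A → ¬¬B) ∨ B)) = max(0.08, 0.08) = 0.08
  ¬((B ∧ B) ∨ (¬(A → ¬¬B) ∨ B)): Gödel ¬ of 0.08 = 0 (operand ≠ 0)
  ¬B: Gödel ¬ of 0.08 = 0 (operand ≠ 0)
  (¬((B ∧ B) ∨ (¬(A → ¬¬B) ∨ B)) ∧ ¬B) = min(0, 0) = 0
  Gödel value = 0
Łukasiewicz evaluation:
  (B ∧ B) = min(0.08, 0.08) = 0.08
  ¬B: Łukasiewicz ¬ gives 1 − 0.08 = 0.92
  ¬¬B: Łukasiewicz ¬ gives 1 − 0.92 = 0.08
  (A → ¬¬B): min(1, 1 − 0.58 + 0.08) = 0.5
  ¬(A → ¬¬B): Łukasiewicz ¬ gives 1 − 0.5 = 0.5
  (¬(A → ¬¬B) ∨ B) = max(0.5, 0.08) = 0.5
  ((B ∧ B) ∨ (¬(A → ¬¬B) ∨ B)) = max(0.08, 0.5) = 0.5
  ¬((B ∧ B) ∨ (¬(A → ¬¬B) ∨ B)): Łukasiewicz ¬ gives 1 − 0.5 = 0.5
  ¬B: Łukasiewicz ¬ gives 1 − 0.08 = 0.92
  (¬((B ∧ B) ∨ (¬(A → ¬¬B) ∨ B)) ∧ ¬B) = min(0.5, 0.92) = 0.5
  Łukasiewicz value = 0.5
Difference: 0 − 0.5 = -0.50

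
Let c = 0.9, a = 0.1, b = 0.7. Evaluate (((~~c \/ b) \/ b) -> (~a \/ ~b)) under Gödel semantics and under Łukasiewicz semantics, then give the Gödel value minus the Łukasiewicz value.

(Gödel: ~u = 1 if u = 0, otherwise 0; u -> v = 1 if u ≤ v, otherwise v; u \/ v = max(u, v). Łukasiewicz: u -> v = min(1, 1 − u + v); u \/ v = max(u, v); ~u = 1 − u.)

-1.00

Gödel evaluation:
  ~c: Gödel ¬ of 0.9 = 0 (operand ≠ 0)
  ~~c: Gödel ¬ of 0 = 1 (operand is 0)
  (~~c \/ b) = max(1, 0.7) = 1
  ((~~c \/ b) \/ b) = max(1, 0.7) = 1
  ~a: Gödel ¬ of 0.1 = 0 (operand ≠ 0)
  ~b: Gödel ¬ of 0.7 = 0 (operand ≠ 0)
  (~a \/ ~b) = max(0, 0) = 0
  (((~~c \/ b) \/ b) -> (~a \/ ~b)): 1 > 0, so result = 0
  Gödel value = 0
Łukasiewicz evaluation:
  ~c: Łukasiewicz ¬ gives 1 − 0.9 = 0.1
  ~~c: Łukasiewicz ¬ gives 1 − 0.1 = 0.9
  (~~c \/ b) = max(0.9, 0.7) = 0.9
  ((~~c \/ b) \/ b) = max(0.9, 0.7) = 0.9
  ~a: Łukasiewicz ¬ gives 1 − 0.1 = 0.9
  ~b: Łukasiewicz ¬ gives 1 − 0.7 = 0.3
  (~a \/ ~b) = max(0.9, 0.3) = 0.9
  (((~~c \/ b) \/ b) -> (~a \/ ~b)): min(1, 1 − 0.9 + 0.9) = 1
  Łukasiewicz value = 1
Difference: 0 − 1 = -1.00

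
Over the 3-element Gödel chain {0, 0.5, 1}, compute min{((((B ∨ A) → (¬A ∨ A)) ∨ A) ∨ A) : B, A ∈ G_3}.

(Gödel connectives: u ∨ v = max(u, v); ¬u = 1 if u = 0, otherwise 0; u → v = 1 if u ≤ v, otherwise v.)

The minimum is attained at B = 1, A = 0.5:
  (B ∨ A) = max(1, 0.5) = 1
  ¬A: Gödel ¬ of 0.5 = 0 (operand ≠ 0)
  (¬A ∨ A) = max(0, 0.5) = 0.5
  ((B ∨ A) → (¬A ∨ A)): 1 > 0.5, so result = 0.5
  (((B ∨ A) → (¬A ∨ A)) ∨ A) = max(0.5, 0.5) = 0.5
  ((((B ∨ A) → (¬A ∨ A)) ∨ A) ∨ A) = max(0.5, 0.5) = 0.5
Checking all 9 assignments confirms none give a value below 0.50.

0.50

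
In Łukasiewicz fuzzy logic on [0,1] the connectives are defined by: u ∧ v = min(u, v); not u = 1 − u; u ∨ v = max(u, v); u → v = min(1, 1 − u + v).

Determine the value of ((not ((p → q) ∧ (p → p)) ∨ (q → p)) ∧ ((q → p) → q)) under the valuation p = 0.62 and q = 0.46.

(p → q): min(1, 1 − 0.62 + 0.46) = 0.84
(p → p): min(1, 1 − 0.62 + 0.62) = 1
((p → q) ∧ (p → p)) = min(0.84, 1) = 0.84
not ((p → q) ∧ (p → p)): Łukasiewicz ¬ gives 1 − 0.84 = 0.16
(q → p): min(1, 1 − 0.46 + 0.62) = 1
(not ((p → q) ∧ (p → p)) ∨ (q → p)) = max(0.16, 1) = 1
(q → p): min(1, 1 − 0.46 + 0.62) = 1
((q → p) → q): min(1, 1 − 1 + 0.46) = 0.46
((not ((p → q) ∧ (p → p)) ∨ (q → p)) ∧ ((q → p) → q)) = min(1, 0.46) = 0.46

0.46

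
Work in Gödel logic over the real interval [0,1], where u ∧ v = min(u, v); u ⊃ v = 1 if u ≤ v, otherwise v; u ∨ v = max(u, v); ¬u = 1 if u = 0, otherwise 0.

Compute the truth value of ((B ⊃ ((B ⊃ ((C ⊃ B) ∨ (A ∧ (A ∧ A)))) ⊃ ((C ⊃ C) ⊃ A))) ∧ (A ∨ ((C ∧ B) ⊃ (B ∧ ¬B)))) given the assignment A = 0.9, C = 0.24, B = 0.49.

(C ⊃ B): 0.24 ≤ 0.49, so result = 1
(A ∧ A) = min(0.9, 0.9) = 0.9
(A ∧ (A ∧ A)) = min(0.9, 0.9) = 0.9
((C ⊃ B) ∨ (A ∧ (A ∧ A))) = max(1, 0.9) = 1
(B ⊃ ((C ⊃ B) ∨ (A ∧ (A ∧ A)))): 0.49 ≤ 1, so result = 1
(C ⊃ C): 0.24 ≤ 0.24, so result = 1
((C ⊃ C) ⊃ A): 1 > 0.9, so result = 0.9
((B ⊃ ((C ⊃ B) ∨ (A ∧ (A ∧ A)))) ⊃ ((C ⊃ C) ⊃ A)): 1 > 0.9, so result = 0.9
(B ⊃ ((B ⊃ ((C ⊃ B) ∨ (A ∧ (A ∧ A)))) ⊃ ((C ⊃ C) ⊃ A))): 0.49 ≤ 0.9, so result = 1
(C ∧ B) = min(0.24, 0.49) = 0.24
¬B: Gödel ¬ of 0.49 = 0 (operand ≠ 0)
(B ∧ ¬B) = min(0.49, 0) = 0
((C ∧ B) ⊃ (B ∧ ¬B)): 0.24 > 0, so result = 0
(A ∨ ((C ∧ B) ⊃ (B ∧ ¬B))) = max(0.9, 0) = 0.9
((B ⊃ ((B ⊃ ((C ⊃ B) ∨ (A ∧ (A ∧ A)))) ⊃ ((C ⊃ C) ⊃ A))) ∧ (A ∨ ((C ∧ B) ⊃ (B ∧ ¬B)))) = min(1, 0.9) = 0.9

0.90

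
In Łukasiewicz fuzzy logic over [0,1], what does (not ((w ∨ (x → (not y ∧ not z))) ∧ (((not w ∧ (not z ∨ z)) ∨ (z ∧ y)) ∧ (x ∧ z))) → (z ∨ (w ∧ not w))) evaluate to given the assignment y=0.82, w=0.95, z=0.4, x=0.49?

0.80

not y: Łukasiewicz ¬ gives 1 − 0.82 = 0.18
not z: Łukasiewicz ¬ gives 1 − 0.4 = 0.6
(not y ∧ not z) = min(0.18, 0.6) = 0.18
(x → (not y ∧ not z)): min(1, 1 − 0.49 + 0.18) = 0.69
(w ∨ (x → (not y ∧ not z))) = max(0.95, 0.69) = 0.95
not w: Łukasiewicz ¬ gives 1 − 0.95 = 0.05
not z: Łukasiewicz ¬ gives 1 − 0.4 = 0.6
(not z ∨ z) = max(0.6, 0.4) = 0.6
(not w ∧ (not z ∨ z)) = min(0.05, 0.6) = 0.05
(z ∧ y) = min(0.4, 0.82) = 0.4
((not w ∧ (not z ∨ z)) ∨ (z ∧ y)) = max(0.05, 0.4) = 0.4
(x ∧ z) = min(0.49, 0.4) = 0.4
(((not w ∧ (not z ∨ z)) ∨ (z ∧ y)) ∧ (x ∧ z)) = min(0.4, 0.4) = 0.4
((w ∨ (x → (not y ∧ not z))) ∧ (((not w ∧ (not z ∨ z)) ∨ (z ∧ y)) ∧ (x ∧ z))) = min(0.95, 0.4) = 0.4
not ((w ∨ (x → (not y ∧ not z))) ∧ (((not w ∧ (not z ∨ z)) ∨ (z ∧ y)) ∧ (x ∧ z))): Łukasiewicz ¬ gives 1 − 0.4 = 0.6
not w: Łukasiewicz ¬ gives 1 − 0.95 = 0.05
(w ∧ not w) = min(0.95, 0.05) = 0.05
(z ∨ (w ∧ not w)) = max(0.4, 0.05) = 0.4
(not ((w ∨ (x → (not y ∧ not z))) ∧ (((not w ∧ (not z ∨ z)) ∨ (z ∧ y)) ∧ (x ∧ z))) → (z ∨ (w ∧ not w))): min(1, 1 − 0.6 + 0.4) = 0.8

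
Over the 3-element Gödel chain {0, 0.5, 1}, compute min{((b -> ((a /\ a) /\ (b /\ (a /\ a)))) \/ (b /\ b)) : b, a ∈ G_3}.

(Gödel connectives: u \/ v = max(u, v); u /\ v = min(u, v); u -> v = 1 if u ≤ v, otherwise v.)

The minimum is attained at b = 0.5, a = 0:
  (a /\ a) = min(0, 0) = 0
  (a /\ a) = min(0, 0) = 0
  (b /\ (a /\ a)) = min(0.5, 0) = 0
  ((a /\ a) /\ (b /\ (a /\ a))) = min(0, 0) = 0
  (b -> ((a /\ a) /\ (b /\ (a /\ a)))): 0.5 > 0, so result = 0
  (b /\ b) = min(0.5, 0.5) = 0.5
  ((b -> ((a /\ a) /\ (b /\ (a /\ a)))) \/ (b /\ b)) = max(0, 0.5) = 0.5
Checking all 9 assignments confirms none give a value below 0.50.

0.50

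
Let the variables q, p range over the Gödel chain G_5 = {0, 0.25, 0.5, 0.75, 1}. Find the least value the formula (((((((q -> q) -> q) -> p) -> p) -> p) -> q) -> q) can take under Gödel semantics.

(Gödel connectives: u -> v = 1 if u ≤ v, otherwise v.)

The minimum is attained at q = 0.25, p = 0:
  (q -> q): 0.25 ≤ 0.25, so result = 1
  ((q -> q) -> q): 1 > 0.25, so result = 0.25
  (((q -> q) -> q) -> p): 0.25 > 0, so result = 0
  ((((q -> q) -> q) -> p) -> p): 0 ≤ 0, so result = 1
  (((((q -> q) -> q) -> p) -> p) -> p): 1 > 0, so result = 0
  ((((((q -> q) -> q) -> p) -> p) -> p) -> q): 0 ≤ 0.25, so result = 1
  (((((((q -> q) -> q) -> p) -> p) -> p) -> q) -> q): 1 > 0.25, so result = 0.25
Checking all 25 assignments confirms none give a value below 0.25.

0.25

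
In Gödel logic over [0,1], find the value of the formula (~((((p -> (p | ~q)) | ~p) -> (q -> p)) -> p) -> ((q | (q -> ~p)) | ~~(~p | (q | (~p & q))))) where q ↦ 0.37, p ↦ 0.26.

~q: Gödel ¬ of 0.37 = 0 (operand ≠ 0)
(p | ~q) = max(0.26, 0) = 0.26
(p -> (p | ~q)): 0.26 ≤ 0.26, so result = 1
~p: Gödel ¬ of 0.26 = 0 (operand ≠ 0)
((p -> (p | ~q)) | ~p) = max(1, 0) = 1
(q -> p): 0.37 > 0.26, so result = 0.26
(((p -> (p | ~q)) | ~p) -> (q -> p)): 1 > 0.26, so result = 0.26
((((p -> (p | ~q)) | ~p) -> (q -> p)) -> p): 0.26 ≤ 0.26, so result = 1
~((((p -> (p | ~q)) | ~p) -> (q -> p)) -> p): Gödel ¬ of 1 = 0 (operand ≠ 0)
~p: Gödel ¬ of 0.26 = 0 (operand ≠ 0)
(q -> ~p): 0.37 > 0, so result = 0
(q | (q -> ~p)) = max(0.37, 0) = 0.37
~p: Gödel ¬ of 0.26 = 0 (operand ≠ 0)
~p: Gödel ¬ of 0.26 = 0 (operand ≠ 0)
(~p & q) = min(0, 0.37) = 0
(q | (~p & q)) = max(0.37, 0) = 0.37
(~p | (q | (~p & q))) = max(0, 0.37) = 0.37
~(~p | (q | (~p & q))): Gödel ¬ of 0.37 = 0 (operand ≠ 0)
~~(~p | (q | (~p & q))): Gödel ¬ of 0 = 1 (operand is 0)
((q | (q -> ~p)) | ~~(~p | (q | (~p & q)))) = max(0.37, 1) = 1
(~((((p -> (p | ~q)) | ~p) -> (q -> p)) -> p) -> ((q | (q -> ~p)) | ~~(~p | (q | (~p & q))))): 0 ≤ 1, so result = 1

1.00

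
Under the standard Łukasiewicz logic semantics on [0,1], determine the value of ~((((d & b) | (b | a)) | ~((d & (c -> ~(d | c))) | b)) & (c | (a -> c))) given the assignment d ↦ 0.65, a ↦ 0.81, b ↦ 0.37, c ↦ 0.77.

0.19

(d & b) = min(0.65, 0.37) = 0.37
(b | a) = max(0.37, 0.81) = 0.81
((d & b) | (b | a)) = max(0.37, 0.81) = 0.81
(d | c) = max(0.65, 0.77) = 0.77
~(d | c): Łukasiewicz ¬ gives 1 − 0.77 = 0.23
(c -> ~(d | c)): min(1, 1 − 0.77 + 0.23) = 0.46
(d & (c -> ~(d | c))) = min(0.65, 0.46) = 0.46
((d & (c -> ~(d | c))) | b) = max(0.46, 0.37) = 0.46
~((d & (c -> ~(d | c))) | b): Łukasiewicz ¬ gives 1 − 0.46 = 0.54
(((d & b) | (b | a)) | ~((d & (c -> ~(d | c))) | b)) = max(0.81, 0.54) = 0.81
(a -> c): min(1, 1 − 0.81 + 0.77) = 0.96
(c | (a -> c)) = max(0.77, 0.96) = 0.96
((((d & b) | (b | a)) | ~((d & (c -> ~(d | c))) | b)) & (c | (a -> c))) = min(0.81, 0.96) = 0.81
~((((d & b) | (b | a)) | ~((d & (c -> ~(d | c))) | b)) & (c | (a -> c))): Łukasiewicz ¬ gives 1 − 0.81 = 0.19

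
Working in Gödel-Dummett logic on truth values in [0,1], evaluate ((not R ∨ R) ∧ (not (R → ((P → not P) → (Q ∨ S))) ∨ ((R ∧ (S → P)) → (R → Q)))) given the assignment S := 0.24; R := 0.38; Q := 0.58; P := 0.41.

not R: Gödel ¬ of 0.38 = 0 (operand ≠ 0)
(not R ∨ R) = max(0, 0.38) = 0.38
not P: Gödel ¬ of 0.41 = 0 (operand ≠ 0)
(P → not P): 0.41 > 0, so result = 0
(Q ∨ S) = max(0.58, 0.24) = 0.58
((P → not P) → (Q ∨ S)): 0 ≤ 0.58, so result = 1
(R → ((P → not P) → (Q ∨ S))): 0.38 ≤ 1, so result = 1
not (R → ((P → not P) → (Q ∨ S))): Gödel ¬ of 1 = 0 (operand ≠ 0)
(S → P): 0.24 ≤ 0.41, so result = 1
(R ∧ (S → P)) = min(0.38, 1) = 0.38
(R → Q): 0.38 ≤ 0.58, so result = 1
((R ∧ (S → P)) → (R → Q)): 0.38 ≤ 1, so result = 1
(not (R → ((P → not P) → (Q ∨ S))) ∨ ((R ∧ (S → P)) → (R → Q))) = max(0, 1) = 1
((not R ∨ R) ∧ (not (R → ((P → not P) → (Q ∨ S))) ∨ ((R ∧ (S → P)) → (R → Q)))) = min(0.38, 1) = 0.38

0.38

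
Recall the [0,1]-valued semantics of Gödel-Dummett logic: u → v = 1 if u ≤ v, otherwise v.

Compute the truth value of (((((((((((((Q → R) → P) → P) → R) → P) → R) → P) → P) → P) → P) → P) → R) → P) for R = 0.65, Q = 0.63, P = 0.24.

0.24

(Q → R): 0.63 ≤ 0.65, so result = 1
((Q → R) → P): 1 > 0.24, so result = 0.24
(((Q → R) → P) → P): 0.24 ≤ 0.24, so result = 1
((((Q → R) → P) → P) → R): 1 > 0.65, so result = 0.65
(((((Q → R) → P) → P) → R) → P): 0.65 > 0.24, so result = 0.24
((((((Q → R) → P) → P) → R) → P) → R): 0.24 ≤ 0.65, so result = 1
(((((((Q → R) → P) → P) → R) → P) → R) → P): 1 > 0.24, so result = 0.24
((((((((Q → R) → P) → P) → R) → P) → R) → P) → P): 0.24 ≤ 0.24, so result = 1
(((((((((Q → R) → P) → P) → R) → P) → R) → P) → P) → P): 1 > 0.24, so result = 0.24
((((((((((Q → R) → P) → P) → R) → P) → R) → P) → P) → P) → P): 0.24 ≤ 0.24, so result = 1
(((((((((((Q → R) → P) → P) → R) → P) → R) → P) → P) → P) → P) → P): 1 > 0.24, so result = 0.24
((((((((((((Q → R) → P) → P) → R) → P) → R) → P) → P) → P) → P) → P) → R): 0.24 ≤ 0.65, so result = 1
(((((((((((((Q → R) → P) → P) → R) → P) → R) → P) → P) → P) → P) → P) → R) → P): 1 > 0.24, so result = 0.24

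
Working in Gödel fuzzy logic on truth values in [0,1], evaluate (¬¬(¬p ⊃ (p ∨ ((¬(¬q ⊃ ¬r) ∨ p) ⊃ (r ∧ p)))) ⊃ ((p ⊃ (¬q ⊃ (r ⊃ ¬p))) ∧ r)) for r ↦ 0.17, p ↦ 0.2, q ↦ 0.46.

¬p: Gödel ¬ of 0.2 = 0 (operand ≠ 0)
¬q: Gödel ¬ of 0.46 = 0 (operand ≠ 0)
¬r: Gödel ¬ of 0.17 = 0 (operand ≠ 0)
(¬q ⊃ ¬r): 0 ≤ 0, so result = 1
¬(¬q ⊃ ¬r): Gödel ¬ of 1 = 0 (operand ≠ 0)
(¬(¬q ⊃ ¬r) ∨ p) = max(0, 0.2) = 0.2
(r ∧ p) = min(0.17, 0.2) = 0.17
((¬(¬q ⊃ ¬r) ∨ p) ⊃ (r ∧ p)): 0.2 > 0.17, so result = 0.17
(p ∨ ((¬(¬q ⊃ ¬r) ∨ p) ⊃ (r ∧ p))) = max(0.2, 0.17) = 0.2
(¬p ⊃ (p ∨ ((¬(¬q ⊃ ¬r) ∨ p) ⊃ (r ∧ p)))): 0 ≤ 0.2, so result = 1
¬(¬p ⊃ (p ∨ ((¬(¬q ⊃ ¬r) ∨ p) ⊃ (r ∧ p)))): Gödel ¬ of 1 = 0 (operand ≠ 0)
¬¬(¬p ⊃ (p ∨ ((¬(¬q ⊃ ¬r) ∨ p) ⊃ (r ∧ p)))): Gödel ¬ of 0 = 1 (operand is 0)
¬q: Gödel ¬ of 0.46 = 0 (operand ≠ 0)
¬p: Gödel ¬ of 0.2 = 0 (operand ≠ 0)
(r ⊃ ¬p): 0.17 > 0, so result = 0
(¬q ⊃ (r ⊃ ¬p)): 0 ≤ 0, so result = 1
(p ⊃ (¬q ⊃ (r ⊃ ¬p))): 0.2 ≤ 1, so result = 1
((p ⊃ (¬q ⊃ (r ⊃ ¬p))) ∧ r) = min(1, 0.17) = 0.17
(¬¬(¬p ⊃ (p ∨ ((¬(¬q ⊃ ¬r) ∨ p) ⊃ (r ∧ p)))) ⊃ ((p ⊃ (¬q ⊃ (r ⊃ ¬p))) ∧ r)): 1 > 0.17, so result = 0.17

0.17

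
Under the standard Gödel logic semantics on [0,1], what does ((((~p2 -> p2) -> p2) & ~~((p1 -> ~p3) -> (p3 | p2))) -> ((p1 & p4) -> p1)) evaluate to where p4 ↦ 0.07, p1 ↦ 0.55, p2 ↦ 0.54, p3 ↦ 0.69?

~p2: Gödel ¬ of 0.54 = 0 (operand ≠ 0)
(~p2 -> p2): 0 ≤ 0.54, so result = 1
((~p2 -> p2) -> p2): 1 > 0.54, so result = 0.54
~p3: Gödel ¬ of 0.69 = 0 (operand ≠ 0)
(p1 -> ~p3): 0.55 > 0, so result = 0
(p3 | p2) = max(0.69, 0.54) = 0.69
((p1 -> ~p3) -> (p3 | p2)): 0 ≤ 0.69, so result = 1
~((p1 -> ~p3) -> (p3 | p2)): Gödel ¬ of 1 = 0 (operand ≠ 0)
~~((p1 -> ~p3) -> (p3 | p2)): Gödel ¬ of 0 = 1 (operand is 0)
(((~p2 -> p2) -> p2) & ~~((p1 -> ~p3) -> (p3 | p2))) = min(0.54, 1) = 0.54
(p1 & p4) = min(0.55, 0.07) = 0.07
((p1 & p4) -> p1): 0.07 ≤ 0.55, so result = 1
((((~p2 -> p2) -> p2) & ~~((p1 -> ~p3) -> (p3 | p2))) -> ((p1 & p4) -> p1)): 0.54 ≤ 1, so result = 1

1.00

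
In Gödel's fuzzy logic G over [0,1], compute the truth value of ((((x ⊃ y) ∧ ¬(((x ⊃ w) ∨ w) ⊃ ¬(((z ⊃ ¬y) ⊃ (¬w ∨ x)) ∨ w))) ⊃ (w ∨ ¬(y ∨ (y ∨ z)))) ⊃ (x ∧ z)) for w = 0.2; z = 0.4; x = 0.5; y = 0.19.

0.40

(x ⊃ y): 0.5 > 0.19, so result = 0.19
(x ⊃ w): 0.5 > 0.2, so result = 0.2
((x ⊃ w) ∨ w) = max(0.2, 0.2) = 0.2
¬y: Gödel ¬ of 0.19 = 0 (operand ≠ 0)
(z ⊃ ¬y): 0.4 > 0, so result = 0
¬w: Gödel ¬ of 0.2 = 0 (operand ≠ 0)
(¬w ∨ x) = max(0, 0.5) = 0.5
((z ⊃ ¬y) ⊃ (¬w ∨ x)): 0 ≤ 0.5, so result = 1
(((z ⊃ ¬y) ⊃ (¬w ∨ x)) ∨ w) = max(1, 0.2) = 1
¬(((z ⊃ ¬y) ⊃ (¬w ∨ x)) ∨ w): Gödel ¬ of 1 = 0 (operand ≠ 0)
(((x ⊃ w) ∨ w) ⊃ ¬(((z ⊃ ¬y) ⊃ (¬w ∨ x)) ∨ w)): 0.2 > 0, so result = 0
¬(((x ⊃ w) ∨ w) ⊃ ¬(((z ⊃ ¬y) ⊃ (¬w ∨ x)) ∨ w)): Gödel ¬ of 0 = 1 (operand is 0)
((x ⊃ y) ∧ ¬(((x ⊃ w) ∨ w) ⊃ ¬(((z ⊃ ¬y) ⊃ (¬w ∨ x)) ∨ w))) = min(0.19, 1) = 0.19
(y ∨ z) = max(0.19, 0.4) = 0.4
(y ∨ (y ∨ z)) = max(0.19, 0.4) = 0.4
¬(y ∨ (y ∨ z)): Gödel ¬ of 0.4 = 0 (operand ≠ 0)
(w ∨ ¬(y ∨ (y ∨ z))) = max(0.2, 0) = 0.2
(((x ⊃ y) ∧ ¬(((x ⊃ w) ∨ w) ⊃ ¬(((z ⊃ ¬y) ⊃ (¬w ∨ x)) ∨ w))) ⊃ (w ∨ ¬(y ∨ (y ∨ z)))): 0.19 ≤ 0.2, so result = 1
(x ∧ z) = min(0.5, 0.4) = 0.4
((((x ⊃ y) ∧ ¬(((x ⊃ w) ∨ w) ⊃ ¬(((z ⊃ ¬y) ⊃ (¬w ∨ x)) ∨ w))) ⊃ (w ∨ ¬(y ∨ (y ∨ z)))) ⊃ (x ∧ z)): 1 > 0.4, so result = 0.4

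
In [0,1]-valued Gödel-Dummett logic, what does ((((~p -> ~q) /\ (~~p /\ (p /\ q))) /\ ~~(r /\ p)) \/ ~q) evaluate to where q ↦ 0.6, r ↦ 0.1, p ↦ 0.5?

0.50

~p: Gödel ¬ of 0.5 = 0 (operand ≠ 0)
~q: Gödel ¬ of 0.6 = 0 (operand ≠ 0)
(~p -> ~q): 0 ≤ 0, so result = 1
~p: Gödel ¬ of 0.5 = 0 (operand ≠ 0)
~~p: Gödel ¬ of 0 = 1 (operand is 0)
(p /\ q) = min(0.5, 0.6) = 0.5
(~~p /\ (p /\ q)) = min(1, 0.5) = 0.5
((~p -> ~q) /\ (~~p /\ (p /\ q))) = min(1, 0.5) = 0.5
(r /\ p) = min(0.1, 0.5) = 0.1
~(r /\ p): Gödel ¬ of 0.1 = 0 (operand ≠ 0)
~~(r /\ p): Gödel ¬ of 0 = 1 (operand is 0)
(((~p -> ~q) /\ (~~p /\ (p /\ q))) /\ ~~(r /\ p)) = min(0.5, 1) = 0.5
~q: Gödel ¬ of 0.6 = 0 (operand ≠ 0)
((((~p -> ~q) /\ (~~p /\ (p /\ q))) /\ ~~(r /\ p)) \/ ~q) = max(0.5, 0) = 0.5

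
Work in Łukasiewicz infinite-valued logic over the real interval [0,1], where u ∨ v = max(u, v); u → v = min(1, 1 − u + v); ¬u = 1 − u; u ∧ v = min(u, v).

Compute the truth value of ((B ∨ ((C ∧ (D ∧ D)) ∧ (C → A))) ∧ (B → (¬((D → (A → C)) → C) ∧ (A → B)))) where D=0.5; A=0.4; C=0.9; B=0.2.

(D ∧ D) = min(0.5, 0.5) = 0.5
(C ∧ (D ∧ D)) = min(0.9, 0.5) = 0.5
(C → A): min(1, 1 − 0.9 + 0.4) = 0.5
((C ∧ (D ∧ D)) ∧ (C → A)) = min(0.5, 0.5) = 0.5
(B ∨ ((C ∧ (D ∧ D)) ∧ (C → A))) = max(0.2, 0.5) = 0.5
(A → C): min(1, 1 − 0.4 + 0.9) = 1
(D → (A → C)): min(1, 1 − 0.5 + 1) = 1
((D → (A → C)) → C): min(1, 1 − 1 + 0.9) = 0.9
¬((D → (A → C)) → C): Łukasiewicz ¬ gives 1 − 0.9 = 0.1
(A → B): min(1, 1 − 0.4 + 0.2) = 0.8
(¬((D → (A → C)) → C) ∧ (A → B)) = min(0.1, 0.8) = 0.1
(B → (¬((D → (A → C)) → C) ∧ (A → B))): min(1, 1 − 0.2 + 0.1) = 0.9
((B ∨ ((C ∧ (D ∧ D)) ∧ (C → A))) ∧ (B → (¬((D → (A → C)) → C) ∧ (A → B)))) = min(0.5, 0.9) = 0.5

0.50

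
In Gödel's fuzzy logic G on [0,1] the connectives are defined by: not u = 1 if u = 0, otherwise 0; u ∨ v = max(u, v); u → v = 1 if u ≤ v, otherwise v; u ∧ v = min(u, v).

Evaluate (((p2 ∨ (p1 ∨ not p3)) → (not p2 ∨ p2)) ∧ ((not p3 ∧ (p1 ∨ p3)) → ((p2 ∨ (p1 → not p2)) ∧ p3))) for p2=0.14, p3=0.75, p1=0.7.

not p3: Gödel ¬ of 0.75 = 0 (operand ≠ 0)
(p1 ∨ not p3) = max(0.7, 0) = 0.7
(p2 ∨ (p1 ∨ not p3)) = max(0.14, 0.7) = 0.7
not p2: Gödel ¬ of 0.14 = 0 (operand ≠ 0)
(not p2 ∨ p2) = max(0, 0.14) = 0.14
((p2 ∨ (p1 ∨ not p3)) → (not p2 ∨ p2)): 0.7 > 0.14, so result = 0.14
not p3: Gödel ¬ of 0.75 = 0 (operand ≠ 0)
(p1 ∨ p3) = max(0.7, 0.75) = 0.75
(not p3 ∧ (p1 ∨ p3)) = min(0, 0.75) = 0
not p2: Gödel ¬ of 0.14 = 0 (operand ≠ 0)
(p1 → not p2): 0.7 > 0, so result = 0
(p2 ∨ (p1 → not p2)) = max(0.14, 0) = 0.14
((p2 ∨ (p1 → not p2)) ∧ p3) = min(0.14, 0.75) = 0.14
((not p3 ∧ (p1 ∨ p3)) → ((p2 ∨ (p1 → not p2)) ∧ p3)): 0 ≤ 0.14, so result = 1
(((p2 ∨ (p1 ∨ not p3)) → (not p2 ∨ p2)) ∧ ((not p3 ∧ (p1 ∨ p3)) → ((p2 ∨ (p1 → not p2)) ∧ p3))) = min(0.14, 1) = 0.14

0.14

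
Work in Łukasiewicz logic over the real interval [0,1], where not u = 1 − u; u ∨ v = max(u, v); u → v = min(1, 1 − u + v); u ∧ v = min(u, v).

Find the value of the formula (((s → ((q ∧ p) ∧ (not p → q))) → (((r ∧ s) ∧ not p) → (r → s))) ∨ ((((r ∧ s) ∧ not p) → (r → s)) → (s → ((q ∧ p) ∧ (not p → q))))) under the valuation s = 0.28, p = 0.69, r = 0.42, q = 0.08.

1.00

(q ∧ p) = min(0.08, 0.69) = 0.08
not p: Łukasiewicz ¬ gives 1 − 0.69 = 0.31
(not p → q): min(1, 1 − 0.31 + 0.08) = 0.77
((q ∧ p) ∧ (not p → q)) = min(0.08, 0.77) = 0.08
(s → ((q ∧ p) ∧ (not p → q))): min(1, 1 − 0.28 + 0.08) = 0.8
(r ∧ s) = min(0.42, 0.28) = 0.28
not p: Łukasiewicz ¬ gives 1 − 0.69 = 0.31
((r ∧ s) ∧ not p) = min(0.28, 0.31) = 0.28
(r → s): min(1, 1 − 0.42 + 0.28) = 0.86
(((r ∧ s) ∧ not p) → (r → s)): min(1, 1 − 0.28 + 0.86) = 1
((s → ((q ∧ p) ∧ (not p → q))) → (((r ∧ s) ∧ not p) → (r → s))): min(1, 1 − 0.8 + 1) = 1
(r ∧ s) = min(0.42, 0.28) = 0.28
not p: Łukasiewicz ¬ gives 1 − 0.69 = 0.31
((r ∧ s) ∧ not p) = min(0.28, 0.31) = 0.28
(r → s): min(1, 1 − 0.42 + 0.28) = 0.86
(((r ∧ s) ∧ not p) → (r → s)): min(1, 1 − 0.28 + 0.86) = 1
(q ∧ p) = min(0.08, 0.69) = 0.08
not p: Łukasiewicz ¬ gives 1 − 0.69 = 0.31
(not p → q): min(1, 1 − 0.31 + 0.08) = 0.77
((q ∧ p) ∧ (not p → q)) = min(0.08, 0.77) = 0.08
(s → ((q ∧ p) ∧ (not p → q))): min(1, 1 − 0.28 + 0.08) = 0.8
((((r ∧ s) ∧ not p) → (r → s)) → (s → ((q ∧ p) ∧ (not p → q)))): min(1, 1 − 1 + 0.8) = 0.8
(((s → ((q ∧ p) ∧ (not p → q))) → (((r ∧ s) ∧ not p) → (r → s))) ∨ ((((r ∧ s) ∧ not p) → (r → s)) → (s → ((q ∧ p) ∧ (not p → q))))) = max(1, 0.8) = 1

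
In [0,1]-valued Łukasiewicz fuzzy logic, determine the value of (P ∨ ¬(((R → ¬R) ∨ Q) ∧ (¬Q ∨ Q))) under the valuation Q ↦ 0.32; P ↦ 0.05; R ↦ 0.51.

¬R: Łukasiewicz ¬ gives 1 − 0.51 = 0.49
(R → ¬R): min(1, 1 − 0.51 + 0.49) = 0.98
((R → ¬R) ∨ Q) = max(0.98, 0.32) = 0.98
¬Q: Łukasiewicz ¬ gives 1 − 0.32 = 0.68
(¬Q ∨ Q) = max(0.68, 0.32) = 0.68
(((R → ¬R) ∨ Q) ∧ (¬Q ∨ Q)) = min(0.98, 0.68) = 0.68
¬(((R → ¬R) ∨ Q) ∧ (¬Q ∨ Q)): Łukasiewicz ¬ gives 1 − 0.68 = 0.32
(P ∨ ¬(((R → ¬R) ∨ Q) ∧ (¬Q ∨ Q))) = max(0.05, 0.32) = 0.32

0.32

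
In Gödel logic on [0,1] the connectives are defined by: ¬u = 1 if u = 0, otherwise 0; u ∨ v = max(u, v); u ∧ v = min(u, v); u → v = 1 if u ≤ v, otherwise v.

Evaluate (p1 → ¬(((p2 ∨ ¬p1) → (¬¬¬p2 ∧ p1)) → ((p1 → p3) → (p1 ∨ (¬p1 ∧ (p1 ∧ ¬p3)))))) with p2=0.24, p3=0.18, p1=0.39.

¬p1: Gödel ¬ of 0.39 = 0 (operand ≠ 0)
(p2 ∨ ¬p1) = max(0.24, 0) = 0.24
¬p2: Gödel ¬ of 0.24 = 0 (operand ≠ 0)
¬¬p2: Gödel ¬ of 0 = 1 (operand is 0)
¬¬¬p2: Gödel ¬ of 1 = 0 (operand ≠ 0)
(¬¬¬p2 ∧ p1) = min(0, 0.39) = 0
((p2 ∨ ¬p1) → (¬¬¬p2 ∧ p1)): 0.24 > 0, so result = 0
(p1 → p3): 0.39 > 0.18, so result = 0.18
¬p1: Gödel ¬ of 0.39 = 0 (operand ≠ 0)
¬p3: Gödel ¬ of 0.18 = 0 (operand ≠ 0)
(p1 ∧ ¬p3) = min(0.39, 0) = 0
(¬p1 ∧ (p1 ∧ ¬p3)) = min(0, 0) = 0
(p1 ∨ (¬p1 ∧ (p1 ∧ ¬p3))) = max(0.39, 0) = 0.39
((p1 → p3) → (p1 ∨ (¬p1 ∧ (p1 ∧ ¬p3)))): 0.18 ≤ 0.39, so result = 1
(((p2 ∨ ¬p1) → (¬¬¬p2 ∧ p1)) → ((p1 → p3) → (p1 ∨ (¬p1 ∧ (p1 ∧ ¬p3))))): 0 ≤ 1, so result = 1
¬(((p2 ∨ ¬p1) → (¬¬¬p2 ∧ p1)) → ((p1 → p3) → (p1 ∨ (¬p1 ∧ (p1 ∧ ¬p3))))): Gödel ¬ of 1 = 0 (operand ≠ 0)
(p1 → ¬(((p2 ∨ ¬p1) → (¬¬¬p2 ∧ p1)) → ((p1 → p3) → (p1 ∨ (¬p1 ∧ (p1 ∧ ¬p3)))))): 0.39 > 0, so result = 0

0.00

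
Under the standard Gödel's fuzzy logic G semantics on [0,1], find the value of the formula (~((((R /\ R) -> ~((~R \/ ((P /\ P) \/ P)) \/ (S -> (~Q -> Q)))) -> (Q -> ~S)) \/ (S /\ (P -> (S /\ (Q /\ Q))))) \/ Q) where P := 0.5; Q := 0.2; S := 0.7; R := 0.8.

0.20

(R /\ R) = min(0.8, 0.8) = 0.8
~R: Gödel ¬ of 0.8 = 0 (operand ≠ 0)
(P /\ P) = min(0.5, 0.5) = 0.5
((P /\ P) \/ P) = max(0.5, 0.5) = 0.5
(~R \/ ((P /\ P) \/ P)) = max(0, 0.5) = 0.5
~Q: Gödel ¬ of 0.2 = 0 (operand ≠ 0)
(~Q -> Q): 0 ≤ 0.2, so result = 1
(S -> (~Q -> Q)): 0.7 ≤ 1, so result = 1
((~R \/ ((P /\ P) \/ P)) \/ (S -> (~Q -> Q))) = max(0.5, 1) = 1
~((~R \/ ((P /\ P) \/ P)) \/ (S -> (~Q -> Q))): Gödel ¬ of 1 = 0 (operand ≠ 0)
((R /\ R) -> ~((~R \/ ((P /\ P) \/ P)) \/ (S -> (~Q -> Q)))): 0.8 > 0, so result = 0
~S: Gödel ¬ of 0.7 = 0 (operand ≠ 0)
(Q -> ~S): 0.2 > 0, so result = 0
(((R /\ R) -> ~((~R \/ ((P /\ P) \/ P)) \/ (S -> (~Q -> Q)))) -> (Q -> ~S)): 0 ≤ 0, so result = 1
(Q /\ Q) = min(0.2, 0.2) = 0.2
(S /\ (Q /\ Q)) = min(0.7, 0.2) = 0.2
(P -> (S /\ (Q /\ Q))): 0.5 > 0.2, so result = 0.2
(S /\ (P -> (S /\ (Q /\ Q)))) = min(0.7, 0.2) = 0.2
((((R /\ R) -> ~((~R \/ ((P /\ P) \/ P)) \/ (S -> (~Q -> Q)))) -> (Q -> ~S)) \/ (S /\ (P -> (S /\ (Q /\ Q))))) = max(1, 0.2) = 1
~((((R /\ R) -> ~((~R \/ ((P /\ P) \/ P)) \/ (S -> (~Q -> Q)))) -> (Q -> ~S)) \/ (S /\ (P -> (S /\ (Q /\ Q))))): Gödel ¬ of 1 = 0 (operand ≠ 0)
(~((((R /\ R) -> ~((~R \/ ((P /\ P) \/ P)) \/ (S -> (~Q -> Q)))) -> (Q -> ~S)) \/ (S /\ (P -> (S /\ (Q /\ Q))))) \/ Q) = max(0, 0.2) = 0.2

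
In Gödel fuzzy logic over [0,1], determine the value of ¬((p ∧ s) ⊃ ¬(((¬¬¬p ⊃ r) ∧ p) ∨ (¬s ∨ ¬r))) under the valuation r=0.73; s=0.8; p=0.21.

(p ∧ s) = min(0.21, 0.8) = 0.21
¬p: Gödel ¬ of 0.21 = 0 (operand ≠ 0)
¬¬p: Gödel ¬ of 0 = 1 (operand is 0)
¬¬¬p: Gödel ¬ of 1 = 0 (operand ≠ 0)
(¬¬¬p ⊃ r): 0 ≤ 0.73, so result = 1
((¬¬¬p ⊃ r) ∧ p) = min(1, 0.21) = 0.21
¬s: Gödel ¬ of 0.8 = 0 (operand ≠ 0)
¬r: Gödel ¬ of 0.73 = 0 (operand ≠ 0)
(¬s ∨ ¬r) = max(0, 0) = 0
(((¬¬¬p ⊃ r) ∧ p) ∨ (¬s ∨ ¬r)) = max(0.21, 0) = 0.21
¬(((¬¬¬p ⊃ r) ∧ p) ∨ (¬s ∨ ¬r)): Gödel ¬ of 0.21 = 0 (operand ≠ 0)
((p ∧ s) ⊃ ¬(((¬¬¬p ⊃ r) ∧ p) ∨ (¬s ∨ ¬r))): 0.21 > 0, so result = 0
¬((p ∧ s) ⊃ ¬(((¬¬¬p ⊃ r) ∧ p) ∨ (¬s ∨ ¬r))): Gödel ¬ of 0 = 1 (operand is 0)

1.00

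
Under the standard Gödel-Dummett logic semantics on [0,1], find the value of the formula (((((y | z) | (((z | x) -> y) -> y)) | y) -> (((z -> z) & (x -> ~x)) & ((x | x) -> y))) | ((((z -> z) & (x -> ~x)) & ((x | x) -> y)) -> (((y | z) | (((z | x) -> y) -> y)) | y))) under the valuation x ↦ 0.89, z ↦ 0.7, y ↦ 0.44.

(y | z) = max(0.44, 0.7) = 0.7
(z | x) = max(0.7, 0.89) = 0.89
((z | x) -> y): 0.89 > 0.44, so result = 0.44
(((z | x) -> y) -> y): 0.44 ≤ 0.44, so result = 1
((y | z) | (((z | x) -> y) -> y)) = max(0.7, 1) = 1
(((y | z) | (((z | x) -> y) -> y)) | y) = max(1, 0.44) = 1
(z -> z): 0.7 ≤ 0.7, so result = 1
~x: Gödel ¬ of 0.89 = 0 (operand ≠ 0)
(x -> ~x): 0.89 > 0, so result = 0
((z -> z) & (x -> ~x)) = min(1, 0) = 0
(x | x) = max(0.89, 0.89) = 0.89
((x | x) -> y): 0.89 > 0.44, so result = 0.44
(((z -> z) & (x -> ~x)) & ((x | x) -> y)) = min(0, 0.44) = 0
((((y | z) | (((z | x) -> y) -> y)) | y) -> (((z -> z) & (x -> ~x)) & ((x | x) -> y))): 1 > 0, so result = 0
(z -> z): 0.7 ≤ 0.7, so result = 1
~x: Gödel ¬ of 0.89 = 0 (operand ≠ 0)
(x -> ~x): 0.89 > 0, so result = 0
((z -> z) & (x -> ~x)) = min(1, 0) = 0
(x | x) = max(0.89, 0.89) = 0.89
((x | x) -> y): 0.89 > 0.44, so result = 0.44
(((z -> z) & (x -> ~x)) & ((x | x) -> y)) = min(0, 0.44) = 0
(y | z) = max(0.44, 0.7) = 0.7
(z | x) = max(0.7, 0.89) = 0.89
((z | x) -> y): 0.89 > 0.44, so result = 0.44
(((z | x) -> y) -> y): 0.44 ≤ 0.44, so result = 1
((y | z) | (((z | x) -> y) -> y)) = max(0.7, 1) = 1
(((y | z) | (((z | x) -> y) -> y)) | y) = max(1, 0.44) = 1
((((z -> z) & (x -> ~x)) & ((x | x) -> y)) -> (((y | z) | (((z | x) -> y) -> y)) | y)): 0 ≤ 1, so result = 1
(((((y | z) | (((z | x) -> y) -> y)) | y) -> (((z -> z) & (x -> ~x)) & ((x | x) -> y))) | ((((z -> z) & (x -> ~x)) & ((x | x) -> y)) -> (((y | z) | (((z | x) -> y) -> y)) | y))) = max(0, 1) = 1

1.00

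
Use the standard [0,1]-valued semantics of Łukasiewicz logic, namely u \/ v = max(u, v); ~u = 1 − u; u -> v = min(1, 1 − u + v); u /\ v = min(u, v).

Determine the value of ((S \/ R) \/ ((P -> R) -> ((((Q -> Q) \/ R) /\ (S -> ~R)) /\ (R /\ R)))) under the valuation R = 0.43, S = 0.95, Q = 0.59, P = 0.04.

0.95

(S \/ R) = max(0.95, 0.43) = 0.95
(P -> R): min(1, 1 − 0.04 + 0.43) = 1
(Q -> Q): min(1, 1 − 0.59 + 0.59) = 1
((Q -> Q) \/ R) = max(1, 0.43) = 1
~R: Łukasiewicz ¬ gives 1 − 0.43 = 0.57
(S -> ~R): min(1, 1 − 0.95 + 0.57) = 0.62
(((Q -> Q) \/ R) /\ (S -> ~R)) = min(1, 0.62) = 0.62
(R /\ R) = min(0.43, 0.43) = 0.43
((((Q -> Q) \/ R) /\ (S -> ~R)) /\ (R /\ R)) = min(0.62, 0.43) = 0.43
((P -> R) -> ((((Q -> Q) \/ R) /\ (S -> ~R)) /\ (R /\ R))): min(1, 1 − 1 + 0.43) = 0.43
((S \/ R) \/ ((P -> R) -> ((((Q -> Q) \/ R) /\ (S -> ~R)) /\ (R /\ R)))) = max(0.95, 0.43) = 0.95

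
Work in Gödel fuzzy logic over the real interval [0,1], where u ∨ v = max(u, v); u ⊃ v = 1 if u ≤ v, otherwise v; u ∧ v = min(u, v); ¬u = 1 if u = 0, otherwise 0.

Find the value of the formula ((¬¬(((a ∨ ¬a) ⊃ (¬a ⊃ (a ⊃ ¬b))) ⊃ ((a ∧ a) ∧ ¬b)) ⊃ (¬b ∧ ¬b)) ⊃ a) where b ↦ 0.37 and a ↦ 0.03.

¬a: Gödel ¬ of 0.03 = 0 (operand ≠ 0)
(a ∨ ¬a) = max(0.03, 0) = 0.03
¬a: Gödel ¬ of 0.03 = 0 (operand ≠ 0)
¬b: Gödel ¬ of 0.37 = 0 (operand ≠ 0)
(a ⊃ ¬b): 0.03 > 0, so result = 0
(¬a ⊃ (a ⊃ ¬b)): 0 ≤ 0, so result = 1
((a ∨ ¬a) ⊃ (¬a ⊃ (a ⊃ ¬b))): 0.03 ≤ 1, so result = 1
(a ∧ a) = min(0.03, 0.03) = 0.03
¬b: Gödel ¬ of 0.37 = 0 (operand ≠ 0)
((a ∧ a) ∧ ¬b) = min(0.03, 0) = 0
(((a ∨ ¬a) ⊃ (¬a ⊃ (a ⊃ ¬b))) ⊃ ((a ∧ a) ∧ ¬b)): 1 > 0, so result = 0
¬(((a ∨ ¬a) ⊃ (¬a ⊃ (a ⊃ ¬b))) ⊃ ((a ∧ a) ∧ ¬b)): Gödel ¬ of 0 = 1 (operand is 0)
¬¬(((a ∨ ¬a) ⊃ (¬a ⊃ (a ⊃ ¬b))) ⊃ ((a ∧ a) ∧ ¬b)): Gödel ¬ of 1 = 0 (operand ≠ 0)
¬b: Gödel ¬ of 0.37 = 0 (operand ≠ 0)
¬b: Gödel ¬ of 0.37 = 0 (operand ≠ 0)
(¬b ∧ ¬b) = min(0, 0) = 0
(¬¬(((a ∨ ¬a) ⊃ (¬a ⊃ (a ⊃ ¬b))) ⊃ ((a ∧ a) ∧ ¬b)) ⊃ (¬b ∧ ¬b)): 0 ≤ 0, so result = 1
((¬¬(((a ∨ ¬a) ⊃ (¬a ⊃ (a ⊃ ¬b))) ⊃ ((a ∧ a) ∧ ¬b)) ⊃ (¬b ∧ ¬b)) ⊃ a): 1 > 0.03, so result = 0.03

0.03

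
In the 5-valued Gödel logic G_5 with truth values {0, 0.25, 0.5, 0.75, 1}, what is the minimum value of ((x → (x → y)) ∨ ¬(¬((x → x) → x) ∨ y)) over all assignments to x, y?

0.25

The minimum is attained at x = 0.5, y = 0.25:
  (x → y): 0.5 > 0.25, so result = 0.25
  (x → (x → y)): 0.5 > 0.25, so result = 0.25
  (x → x): 0.5 ≤ 0.5, so result = 1
  ((x → x) → x): 1 > 0.5, so result = 0.5
  ¬((x → x) → x): Gödel ¬ of 0.5 = 0 (operand ≠ 0)
  (¬((x → x) → x) ∨ y) = max(0, 0.25) = 0.25
  ¬(¬((x → x) → x) ∨ y): Gödel ¬ of 0.25 = 0 (operand ≠ 0)
  ((x → (x → y)) ∨ ¬(¬((x → x) → x) ∨ y)) = max(0.25, 0) = 0.25
Checking all 25 assignments confirms none give a value below 0.25.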